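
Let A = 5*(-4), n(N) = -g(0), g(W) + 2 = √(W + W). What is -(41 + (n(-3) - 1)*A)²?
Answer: -441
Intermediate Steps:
g(W) = -2 + √2*√W (g(W) = -2 + √(W + W) = -2 + √(2*W) = -2 + √2*√W)
n(N) = 2 (n(N) = -(-2 + √2*√0) = -(-2 + √2*0) = -(-2 + 0) = -1*(-2) = 2)
A = -20
-(41 + (n(-3) - 1)*A)² = -(41 + (2 - 1)*(-20))² = -(41 + 1*(-20))² = -(41 - 20)² = -1*21² = -1*441 = -441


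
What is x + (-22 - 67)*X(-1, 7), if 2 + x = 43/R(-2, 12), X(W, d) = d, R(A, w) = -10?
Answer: -6293/10 ≈ -629.30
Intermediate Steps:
x = -63/10 (x = -2 + 43/(-10) = -2 + 43*(-⅒) = -2 - 43/10 = -63/10 ≈ -6.3000)
x + (-22 - 67)*X(-1, 7) = -63/10 + (-22 - 67)*7 = -63/10 - 89*7 = -63/10 - 623 = -6293/10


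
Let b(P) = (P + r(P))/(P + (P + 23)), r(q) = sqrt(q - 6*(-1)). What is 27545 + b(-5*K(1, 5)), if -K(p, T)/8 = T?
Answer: 11651735/423 + sqrt(206)/423 ≈ 27546.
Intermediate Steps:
r(q) = sqrt(6 + q) (r(q) = sqrt(q + 6) = sqrt(6 + q))
K(p, T) = -8*T
b(P) = (P + sqrt(6 + P))/(23 + 2*P) (b(P) = (P + sqrt(6 + P))/(P + (P + 23)) = (P + sqrt(6 + P))/(P + (23 + P)) = (P + sqrt(6 + P))/(23 + 2*P))
27545 + b(-5*K(1, 5)) = 27545 + (-(-40)*5 + sqrt(6 - (-40)*5))/(23 + 2*(-(-40)*5)) = 27545 + (-5*(-40) + sqrt(6 - 5*(-40)))/(23 + 2*(-5*(-40))) = 27545 + (200 + sqrt(6 + 200))/(23 + 2*200) = 27545 + (200 + sqrt(206))/(23 + 400) = 27545 + (200 + sqrt(206))/423 = 27545 + (200/423 + sqrt(206)/423) = 11651735/423 + sqrt(206)/423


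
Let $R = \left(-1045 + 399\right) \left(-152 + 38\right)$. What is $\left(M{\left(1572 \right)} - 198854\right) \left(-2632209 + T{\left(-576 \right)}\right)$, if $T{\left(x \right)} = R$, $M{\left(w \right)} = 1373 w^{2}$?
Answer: $-8680537574403570$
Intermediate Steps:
$R = 73644$ ($R = \left(-646\right) \left(-114\right) = 73644$)
$T{\left(x \right)} = 73644$
$\left(M{\left(1572 \right)} - 198854\right) \left(-2632209 + T{\left(-576 \right)}\right) = \left(1373 \cdot 1572^{2} - 198854\right) \left(-2632209 + 73644\right) = \left(1373 \cdot 2471184 - 198854\right) \left(-2558565\right) = \left(3392935632 - 198854\right) \left(-2558565\right) = 3392736778 \left(-2558565\right) = -8680537574403570$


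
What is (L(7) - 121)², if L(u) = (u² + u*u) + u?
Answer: 256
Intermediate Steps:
L(u) = u + 2*u² (L(u) = (u² + u²) + u = 2*u² + u = u + 2*u²)
(L(7) - 121)² = (7*(1 + 2*7) - 121)² = (7*(1 + 14) - 121)² = (7*15 - 121)² = (105 - 121)² = (-16)² = 256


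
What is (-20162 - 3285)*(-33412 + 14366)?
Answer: 446571562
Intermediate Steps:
(-20162 - 3285)*(-33412 + 14366) = -23447*(-19046) = 446571562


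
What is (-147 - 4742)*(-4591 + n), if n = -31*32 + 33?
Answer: 27133950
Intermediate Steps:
n = -959 (n = -992 + 33 = -959)
(-147 - 4742)*(-4591 + n) = (-147 - 4742)*(-4591 - 959) = -4889*(-5550) = 27133950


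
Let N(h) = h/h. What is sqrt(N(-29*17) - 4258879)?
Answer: I*sqrt(4258878) ≈ 2063.7*I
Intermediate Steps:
N(h) = 1
sqrt(N(-29*17) - 4258879) = sqrt(1 - 4258879) = sqrt(-4258878) = I*sqrt(4258878)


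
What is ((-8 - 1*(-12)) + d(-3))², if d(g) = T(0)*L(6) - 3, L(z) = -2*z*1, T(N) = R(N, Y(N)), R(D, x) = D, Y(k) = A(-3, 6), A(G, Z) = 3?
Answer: 1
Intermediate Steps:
Y(k) = 3
T(N) = N
L(z) = -2*z
d(g) = -3 (d(g) = 0*(-2*6) - 3 = 0*(-12) - 3 = 0 - 3 = -3)
((-8 - 1*(-12)) + d(-3))² = ((-8 - 1*(-12)) - 3)² = ((-8 + 12) - 3)² = (4 - 3)² = 1² = 1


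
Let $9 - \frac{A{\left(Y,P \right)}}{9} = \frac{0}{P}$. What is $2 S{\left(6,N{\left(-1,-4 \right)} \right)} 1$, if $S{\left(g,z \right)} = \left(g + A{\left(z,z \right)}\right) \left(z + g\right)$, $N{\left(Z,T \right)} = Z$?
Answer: $870$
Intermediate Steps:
$A{\left(Y,P \right)} = 81$ ($A{\left(Y,P \right)} = 81 - 9 \frac{0}{P} = 81 - 0 = 81 + 0 = 81$)
$S{\left(g,z \right)} = \left(81 + g\right) \left(g + z\right)$ ($S{\left(g,z \right)} = \left(g + 81\right) \left(z + g\right) = \left(81 + g\right) \left(g + z\right)$)
$2 S{\left(6,N{\left(-1,-4 \right)} \right)} 1 = 2 \left(6^{2} + 81 \cdot 6 + 81 \left(-1\right) + 6 \left(-1\right)\right) 1 = 2 \left(36 + 486 - 81 - 6\right) 1 = 2 \cdot 435 \cdot 1 = 870 \cdot 1 = 870$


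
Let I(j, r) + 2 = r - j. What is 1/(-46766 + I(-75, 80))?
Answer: -1/46613 ≈ -2.1453e-5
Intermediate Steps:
I(j, r) = -2 + r - j (I(j, r) = -2 + (r - j) = -2 + r - j)
1/(-46766 + I(-75, 80)) = 1/(-46766 + (-2 + 80 - 1*(-75))) = 1/(-46766 + (-2 + 80 + 75)) = 1/(-46766 + 153) = 1/(-46613) = -1/46613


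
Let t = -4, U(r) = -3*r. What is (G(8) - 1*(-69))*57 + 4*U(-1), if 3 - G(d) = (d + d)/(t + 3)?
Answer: 5028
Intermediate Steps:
G(d) = 3 + 2*d (G(d) = 3 - (d + d)/(-4 + 3) = 3 - 2*d/(-1) = 3 - 2*d*(-1) = 3 - (-2)*d = 3 + 2*d)
(G(8) - 1*(-69))*57 + 4*U(-1) = ((3 + 2*8) - 1*(-69))*57 + 4*(-3*(-1)) = ((3 + 16) + 69)*57 + 4*3 = (19 + 69)*57 + 12 = 88*57 + 12 = 5016 + 12 = 5028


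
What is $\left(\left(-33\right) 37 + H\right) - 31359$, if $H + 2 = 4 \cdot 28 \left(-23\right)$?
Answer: $-35158$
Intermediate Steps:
$H = -2578$ ($H = -2 + 4 \cdot 28 \left(-23\right) = -2 + 112 \left(-23\right) = -2 - 2576 = -2578$)
$\left(\left(-33\right) 37 + H\right) - 31359 = \left(\left(-33\right) 37 - 2578\right) - 31359 = \left(-1221 - 2578\right) - 31359 = -3799 - 31359 = -35158$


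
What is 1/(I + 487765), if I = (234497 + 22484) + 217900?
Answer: 1/962646 ≈ 1.0388e-6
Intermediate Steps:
I = 474881 (I = 256981 + 217900 = 474881)
1/(I + 487765) = 1/(474881 + 487765) = 1/962646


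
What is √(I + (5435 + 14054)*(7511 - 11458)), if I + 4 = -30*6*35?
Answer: I*√76929387 ≈ 8770.9*I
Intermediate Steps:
I = -6304 (I = -4 - 30*6*35 = -4 - 180*35 = -4 - 6300 = -6304)
√(I + (5435 + 14054)*(7511 - 11458)) = √(-6304 + (5435 + 14054)*(7511 - 11458)) = √(-6304 + 19489*(-3947)) = √(-6304 - 76923083) = √(-76929387) = I*√76929387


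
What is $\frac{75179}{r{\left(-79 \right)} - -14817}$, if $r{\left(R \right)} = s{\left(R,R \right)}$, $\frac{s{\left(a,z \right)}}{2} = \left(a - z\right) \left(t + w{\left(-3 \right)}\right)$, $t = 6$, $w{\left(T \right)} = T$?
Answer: $\frac{75179}{14817} \approx 5.0738$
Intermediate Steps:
$s{\left(a,z \right)} = - 6 z + 6 a$ ($s{\left(a,z \right)} = 2 \left(a - z\right) \left(6 - 3\right) = 2 \left(a - z\right) 3 = 2 \left(- 3 z + 3 a\right) = - 6 z + 6 a$)
$r{\left(R \right)} = 0$ ($r{\left(R \right)} = - 6 R + 6 R = 0$)
$\frac{75179}{r{\left(-79 \right)} - -14817} = \frac{75179}{0 - -14817} = \frac{75179}{0 + 14817} = \frac{75179}{14817}$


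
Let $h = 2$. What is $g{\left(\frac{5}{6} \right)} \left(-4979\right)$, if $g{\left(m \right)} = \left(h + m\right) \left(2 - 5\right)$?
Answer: $\frac{84643}{2} \approx 42322.0$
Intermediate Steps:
$g{\left(m \right)} = -6 - 3 m$ ($g{\left(m \right)} = \left(2 + m\right) \left(2 - 5\right) = \left(2 + m\right) \left(-3\right) = -6 - 3 m$)
$g{\left(\frac{5}{6} \right)} \left(-4979\right) = \left(-6 - 3 \cdot \frac{5}{6}\right) \left(-4979\right) = \left(-6 - 3 \cdot 5 \cdot \frac{1}{6}\right) \left(-4979\right) = \left(-6 - \frac{5}{2}\right) \left(-4979\right) = \left(- \frac{17}{2}\right) \left(-4979\right) = \frac{84643}{2}$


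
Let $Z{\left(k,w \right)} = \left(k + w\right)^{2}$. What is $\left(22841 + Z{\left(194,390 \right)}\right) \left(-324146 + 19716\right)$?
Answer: $-110781163710$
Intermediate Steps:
$\left(22841 + Z{\left(194,390 \right)}\right) \left(-324146 + 19716\right) = \left(22841 + \left(194 + 390\right)^{2}\right) \left(-324146 + 19716\right) = \left(22841 + 584^{2}\right) \left(-304430\right) = \left(22841 + 341056\right) \left(-304430\right) = 363897 \left(-304430\right) = -110781163710$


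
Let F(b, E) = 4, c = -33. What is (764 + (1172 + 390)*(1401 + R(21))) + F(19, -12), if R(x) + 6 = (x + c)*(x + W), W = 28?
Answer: 1261302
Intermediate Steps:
R(x) = -6 + (-33 + x)*(28 + x) (R(x) = -6 + (x - 33)*(x + 28) = -6 + (-33 + x)*(28 + x))
(764 + (1172 + 390)*(1401 + R(21))) + F(19, -12) = (764 + (1172 + 390)*(1401 + (-930 + 21² - 5*21))) + 4 = (764 + 1562*(1401 + (-930 + 441 - 105))) + 4 = (764 + 1562*(1401 - 594)) + 4 = (764 + 1562*807) + 4 = (764 + 1260534) + 4 = 1261298 + 4 = 1261302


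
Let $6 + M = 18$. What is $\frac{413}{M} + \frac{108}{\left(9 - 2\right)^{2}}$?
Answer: $\frac{21533}{588} \approx 36.621$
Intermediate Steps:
$M = 12$ ($M = -6 + 18 = 12$)
$\frac{413}{M} + \frac{108}{\left(9 - 2\right)^{2}} = \frac{413}{12} + \frac{108}{\left(9 - 2\right)^{2}} = 413 \cdot \frac{1}{12} + \frac{108}{7^{2}} = \frac{413}{12} + \frac{108}{49} = \frac{21533}{588}$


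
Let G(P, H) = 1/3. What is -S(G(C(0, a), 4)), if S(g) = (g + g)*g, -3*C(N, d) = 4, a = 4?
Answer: -2/9 ≈ -0.22222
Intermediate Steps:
C(N, d) = -4/3 (C(N, d) = -⅓*4 = -4/3)
G(P, H) = ⅓
S(g) = 2*g² (S(g) = (2*g)*g = 2*g²)
-S(G(C(0, a), 4)) = -2*(⅓)² = -2/9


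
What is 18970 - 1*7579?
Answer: 11391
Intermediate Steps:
18970 - 1*7579 = 18970 - 7579 = 11391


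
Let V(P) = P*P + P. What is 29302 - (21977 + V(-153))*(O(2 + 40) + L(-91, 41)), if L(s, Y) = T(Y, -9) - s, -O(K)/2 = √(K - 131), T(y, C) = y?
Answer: -5941454 + 90466*I*√89 ≈ -5.9415e+6 + 8.5346e+5*I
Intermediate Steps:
V(P) = P + P² (V(P) = P² + P = P + P²)
O(K) = -2*√(-131 + K) (O(K) = -2*√(K - 131) = -2*√(-131 + K))
L(s, Y) = Y - s
29302 - (21977 + V(-153))*(O(2 + 40) + L(-91, 41)) = 29302 - (21977 - 153*(1 - 153))*(-2*√(-131 + (2 + 40)) + (41 - 1*(-91))) = 29302 - (21977 - 153*(-152))*(-2*√(-131 + 42) + (41 + 91)) = 29302 - (21977 + 23256)*(-2*I*√89 + 132) = 29302 - 45233*(-2*I*√89 + 132) = 29302 - 45233*(132 - 2*I*√89) = 29302 - (5970756 - 90466*I*√89) = 29302 + (-5970756 + 90466*I*√89) = -5941454 + 90466*I*√89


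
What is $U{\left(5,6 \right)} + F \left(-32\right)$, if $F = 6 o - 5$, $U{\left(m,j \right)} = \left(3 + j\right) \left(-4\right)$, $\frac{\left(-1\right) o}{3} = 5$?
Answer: $3004$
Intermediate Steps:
$o = -15$ ($o = \left(-3\right) 5 = -15$)
$U{\left(m,j \right)} = -12 - 4 j$
$F = -95$ ($F = 6 \left(-15\right) - 5 = -90 - 5 = -95$)
$U{\left(5,6 \right)} + F \left(-32\right) = \left(-12 - 24\right) - -3040 = \left(-12 - 24\right) + 3040 = -36 + 3040 = 3004$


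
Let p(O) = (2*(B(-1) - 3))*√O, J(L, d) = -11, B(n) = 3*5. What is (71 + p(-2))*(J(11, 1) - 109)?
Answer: -8520 - 2880*I*√2 ≈ -8520.0 - 4072.9*I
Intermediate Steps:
B(n) = 15
p(O) = 24*√O (p(O) = (2*(15 - 3))*√O = (2*12)*√O = 24*√O)
(71 + p(-2))*(J(11, 1) - 109) = (71 + 24*√(-2))*(-11 - 109) = (71 + 24*(I*√2))*(-120) = (71 + 24*I*√2)*(-120) = -8520 - 2880*I*√2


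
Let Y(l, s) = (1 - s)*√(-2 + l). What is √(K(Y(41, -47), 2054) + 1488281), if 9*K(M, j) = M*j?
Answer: √(13394529 + 98592*√39)/3 ≈ 1247.7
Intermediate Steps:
Y(l, s) = √(-2 + l)*(1 - s)
K(M, j) = M*j/9 (K(M, j) = (M*j)/9 = M*j/9)
√(K(Y(41, -47), 2054) + 1488281) = √((⅑)*(√(-2 + 41)*(1 - 1*(-47)))*2054 + 1488281) = √((⅑)*(√39*(1 + 47))*2054 + 1488281) = √((⅑)*(√39*48)*2054 + 1488281) = √((⅑)*(48*√39)*2054 + 1488281) = √(32864*√39/3 + 1488281) = √(1488281 + 32864*√39/3)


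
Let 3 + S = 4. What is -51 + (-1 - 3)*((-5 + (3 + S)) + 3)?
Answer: -59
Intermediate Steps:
S = 1 (S = -3 + 4 = 1)
-51 + (-1 - 3)*((-5 + (3 + S)) + 3) = -51 + (-1 - 3)*((-5 + (3 + 1)) + 3) = -51 - 4*((-5 + 4) + 3) = -51 - 4*(-1 + 3) = -51 - 4*2 = -51 - 8 = -59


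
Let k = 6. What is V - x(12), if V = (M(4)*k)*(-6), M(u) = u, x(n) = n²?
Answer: -288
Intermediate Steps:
V = -144 (V = (4*6)*(-6) = 24*(-6) = -144)
V - x(12) = -144 - 1*12² = -144 - 1*144 = -144 - 144 = -288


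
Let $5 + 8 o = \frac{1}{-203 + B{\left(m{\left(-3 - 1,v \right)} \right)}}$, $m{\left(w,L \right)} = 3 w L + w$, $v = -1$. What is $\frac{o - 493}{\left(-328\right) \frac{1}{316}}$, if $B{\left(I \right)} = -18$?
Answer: $\frac{34472835}{72488} \approx 475.57$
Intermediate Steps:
$m{\left(w,L \right)} = w + 3 L w$ ($m{\left(w,L \right)} = 3 L w + w = w + 3 L w$)
$o = - \frac{553}{884}$ ($o = - \frac{5}{8} + \frac{1}{8 \left(-203 - 18\right)} = - \frac{5}{8} + \frac{1}{8 \left(-221\right)} = - \frac{5}{8} + \frac{1}{8} \left(- \frac{1}{221}\right) = - \frac{5}{8} - \frac{1}{1768} = - \frac{553}{884} \approx -0.62557$)
$\frac{o - 493}{\left(-328\right) \frac{1}{316}} = \frac{- \frac{553}{884} - 493}{\left(-328\right) \frac{1}{316}} = - \frac{436365}{884 \left(\left(-328\right) \frac{1}{316}\right)} = - \frac{436365}{884 \left(- \frac{82}{79}\right)} = \left(- \frac{436365}{884}\right) \left(- \frac{79}{82}\right) = \frac{34472835}{72488}$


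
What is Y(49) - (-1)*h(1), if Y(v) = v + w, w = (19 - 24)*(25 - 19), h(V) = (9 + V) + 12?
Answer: 41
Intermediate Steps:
h(V) = 21 + V
w = -30 (w = -5*6 = -30)
Y(v) = -30 + v (Y(v) = v - 30 = -30 + v)
Y(49) - (-1)*h(1) = (-30 + 49) - (-1)*(21 + 1) = 19 - (-1)*22 = 19 - 1*(-22) = 19 + 22 = 41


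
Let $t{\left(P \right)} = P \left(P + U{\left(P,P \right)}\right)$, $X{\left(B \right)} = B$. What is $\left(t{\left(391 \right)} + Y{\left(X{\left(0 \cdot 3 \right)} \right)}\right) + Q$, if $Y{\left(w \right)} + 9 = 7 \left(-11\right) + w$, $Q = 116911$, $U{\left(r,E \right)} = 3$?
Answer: $270879$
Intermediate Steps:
$Y{\left(w \right)} = -86 + w$ ($Y{\left(w \right)} = -9 + \left(7 \left(-11\right) + w\right) = -9 + \left(-77 + w\right) = -86 + w$)
$t{\left(P \right)} = P \left(3 + P\right)$ ($t{\left(P \right)} = P \left(P + 3\right) = P \left(3 + P\right)$)
$\left(t{\left(391 \right)} + Y{\left(X{\left(0 \cdot 3 \right)} \right)}\right) + Q = \left(391 \left(3 + 391\right) + \left(-86 + 0 \cdot 3\right)\right) + 116911 = \left(391 \cdot 394 + \left(-86 + 0\right)\right) + 116911 = \left(154054 - 86\right) + 116911 = 153968 + 116911 = 270879$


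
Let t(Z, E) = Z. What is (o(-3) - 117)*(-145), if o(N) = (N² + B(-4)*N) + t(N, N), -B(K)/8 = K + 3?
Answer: 19575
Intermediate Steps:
B(K) = -24 - 8*K (B(K) = -8*(K + 3) = -8*(3 + K) = -24 - 8*K)
o(N) = N² + 9*N (o(N) = (N² + (-24 - 8*(-4))*N) + N = (N² + (-24 + 32)*N) + N = (N² + 8*N) + N = N² + 9*N)
(o(-3) - 117)*(-145) = (-3*(9 - 3) - 117)*(-145) = (-3*6 - 117)*(-145) = (-18 - 117)*(-145) = -135*(-145) = 19575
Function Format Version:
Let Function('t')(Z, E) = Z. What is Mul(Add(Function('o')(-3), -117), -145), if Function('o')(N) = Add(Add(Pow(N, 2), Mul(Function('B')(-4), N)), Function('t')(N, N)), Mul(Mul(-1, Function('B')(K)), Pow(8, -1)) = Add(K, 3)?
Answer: 19575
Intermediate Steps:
Function('B')(K) = Add(-24, Mul(-8, K)) (Function('B')(K) = Mul(-8, Add(K, 3)) = Mul(-8, Add(3, K)) = Add(-24, Mul(-8, K)))
Function('o')(N) = Add(Pow(N, 2), Mul(9, N)) (Function('o')(N) = Add(Add(Pow(N, 2), Mul(Add(-24, Mul(-8, -4)), N)), N) = Add(Add(Pow(N, 2), Mul(Add(-24, 32), N)), N) = Add(Add(Pow(N, 2), Mul(8, N)), N) = Add(Pow(N, 2), Mul(9, N)))
Mul(Add(Function('o')(-3), -117), -145) = Mul(Add(Mul(-3, Add(9, -3)), -117), -145) = Mul(Add(Mul(-3, 6), -117), -145) = Mul(Add(-18, -117), -145) = Mul(-135, -145) = 19575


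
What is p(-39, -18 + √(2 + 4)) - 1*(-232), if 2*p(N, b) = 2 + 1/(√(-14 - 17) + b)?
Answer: (-8387/2 + 233*√6 + 233*I*√31)/(-18 + √6 + I*√31) ≈ 232.97 - 0.010204*I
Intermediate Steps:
p(N, b) = 1 + 1/(2*(b + I*√31)) (p(N, b) = (2 + 1/(√(-14 - 17) + b))/2 = (2 + 1/(√(-31) + b))/2 = (2 + 1/(I*√31 + b))/2 = (2 + 1/(b + I*√31))/2 = 1 + 1/(2*(b + I*√31)))
p(-39, -18 + √(2 + 4)) - 1*(-232) = (½ + (-18 + √(2 + 4)) + I*√31)/((-18 + √(2 + 4)) + I*√31) - 1*(-232) = (½ + (-18 + √6) + I*√31)/((-18 + √6) + I*√31) + 232 = (-35/2 + √6 + I*√31)/(-18 + √6 + I*√31) + 232 = 232 + (-35/2 + √6 + I*√31)/(-18 + √6 + I*√31)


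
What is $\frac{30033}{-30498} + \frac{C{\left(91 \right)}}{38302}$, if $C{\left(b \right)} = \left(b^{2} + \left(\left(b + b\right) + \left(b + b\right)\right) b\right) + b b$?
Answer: $\frac{60833277}{194689066} \approx 0.31246$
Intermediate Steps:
$C{\left(b \right)} = 6 b^{2}$ ($C{\left(b \right)} = \left(b^{2} + \left(2 b + 2 b\right) b\right) + b^{2} = \left(b^{2} + 4 b b\right) + b^{2} = \left(b^{2} + 4 b^{2}\right) + b^{2} = 5 b^{2} + b^{2} = 6 b^{2}$)
$\frac{30033}{-30498} + \frac{C{\left(91 \right)}}{38302} = \frac{30033}{-30498} + \frac{6 \cdot 91^{2}}{38302} = 30033 \left(- \frac{1}{30498}\right) + 6 \cdot 8281 \cdot \frac{1}{38302} = - \frac{10011}{10166} + 49686 \cdot \frac{1}{38302} = - \frac{10011}{10166} + \frac{24843}{19151} = \frac{60833277}{194689066}$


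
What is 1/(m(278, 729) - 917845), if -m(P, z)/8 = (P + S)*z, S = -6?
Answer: -1/2504149 ≈ -3.9934e-7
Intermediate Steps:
m(P, z) = -8*z*(-6 + P) (m(P, z) = -8*(P - 6)*z = -8*(-6 + P)*z = -8*z*(-6 + P))
1/(m(278, 729) - 917845) = 1/(8*729*(6 - 1*278) - 917845) = 1/(8*729*(6 - 278) - 917845) = 1/(8*729*(-272) - 917845) = 1/(-1586304 - 917845) = 1/(-2504149) = -1/2504149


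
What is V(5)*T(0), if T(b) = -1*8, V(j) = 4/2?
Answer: -16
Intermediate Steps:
V(j) = 2 (V(j) = 4*(½) = 2)
T(b) = -8
V(5)*T(0) = 2*(-8) = -16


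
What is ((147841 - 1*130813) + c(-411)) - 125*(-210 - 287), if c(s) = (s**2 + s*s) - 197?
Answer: 416798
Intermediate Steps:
c(s) = -197 + 2*s**2 (c(s) = (s**2 + s**2) - 197 = 2*s**2 - 197 = -197 + 2*s**2)
((147841 - 1*130813) + c(-411)) - 125*(-210 - 287) = ((147841 - 1*130813) + (-197 + 2*(-411)**2)) - 125*(-210 - 287) = ((147841 - 130813) + (-197 + 2*168921)) - 125*(-497) = (17028 + (-197 + 337842)) + 62125 = (17028 + 337645) + 62125 = 354673 + 62125 = 416798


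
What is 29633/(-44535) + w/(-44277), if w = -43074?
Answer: 202080083/657292065 ≈ 0.30744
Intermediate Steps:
29633/(-44535) + w/(-44277) = 29633/(-44535) - 43074/(-44277) = 29633*(-1/44535) - 43074*(-1/44277) = -29633/44535 + 14358/14759 = 202080083/657292065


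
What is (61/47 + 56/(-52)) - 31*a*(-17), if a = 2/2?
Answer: 322132/611 ≈ 527.22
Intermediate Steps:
a = 1 (a = 2*(1/2) = 1)
(61/47 + 56/(-52)) - 31*a*(-17) = (61/47 + 56/(-52)) - 31*(-17) = (61*(1/47) + 56*(-1/52)) - 31*(-17) = (61/47 - 14/13) + 527 = 135/611 + 527 = 322132/611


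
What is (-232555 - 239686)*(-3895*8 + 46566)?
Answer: -7275344846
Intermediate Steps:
(-232555 - 239686)*(-3895*8 + 46566) = -472241*(-31160 + 46566) = -472241*15406 = -7275344846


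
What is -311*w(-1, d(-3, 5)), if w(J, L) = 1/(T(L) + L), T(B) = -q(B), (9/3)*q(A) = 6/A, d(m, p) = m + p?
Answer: -311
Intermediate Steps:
q(A) = 2/A (q(A) = (6/A)/3 = 2/A)
T(B) = -2/B
w(J, L) = 1/(L - 2/L) (w(J, L) = 1/(-2/L + L) = 1/(L - 2/L))
-311*w(-1, d(-3, 5)) = -311*(-3 + 5)/(-2 + (-3 + 5)²) = -622/(-2 + 2²) = -622/(-2 + 4) = -622/2 = -311*1 = -311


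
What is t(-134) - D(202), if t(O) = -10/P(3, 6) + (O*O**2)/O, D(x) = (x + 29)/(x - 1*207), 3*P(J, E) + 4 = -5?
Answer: 270083/15 ≈ 18006.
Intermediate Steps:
P(J, E) = -3 (P(J, E) = -4/3 + (1/3)*(-5) = -4/3 - 5/3 = -3)
D(x) = (29 + x)/(-207 + x) (D(x) = (29 + x)/(x - 207) = (29 + x)/(-207 + x))
t(O) = 10/3 + O**2 (t(O) = -10/(-3) + (O*O**2)/O = -10*(-1/3) + O**3/O = 10/3 + O**2)
t(-134) - D(202) = (10/3 + (-134)**2) - (29 + 202)/(-207 + 202) = (10/3 + 17956) - 231/(-5) = 53878/3 - (-1)*231/5 = 53878/3 - 1*(-231/5) = 53878/3 + 231/5 = 270083/15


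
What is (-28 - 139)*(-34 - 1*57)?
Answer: 15197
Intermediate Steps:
(-28 - 139)*(-34 - 1*57) = -167*(-34 - 57) = -167*(-91) = 15197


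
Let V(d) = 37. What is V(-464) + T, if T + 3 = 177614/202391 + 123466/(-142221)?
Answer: 978936547462/28784250411 ≈ 34.009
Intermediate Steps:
T = -86080717745/28784250411 (T = -3 + (177614/202391 + 123466/(-142221)) = -3 + (177614*(1/202391) + 123466*(-1/142221)) = -3 + (177614/202391 - 123466/142221) = -3 + 272033488/28784250411 = -86080717745/28784250411 ≈ -2.9905)
V(-464) + T = 37 - 86080717745/28784250411 = 978936547462/28784250411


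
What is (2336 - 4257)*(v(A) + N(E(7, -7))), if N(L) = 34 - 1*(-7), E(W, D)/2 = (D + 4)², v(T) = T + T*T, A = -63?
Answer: -7582187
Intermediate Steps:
v(T) = T + T²
E(W, D) = 2*(4 + D)² (E(W, D) = 2*(D + 4)² = 2*(4 + D)²)
N(L) = 41 (N(L) = 34 + 7 = 41)
(2336 - 4257)*(v(A) + N(E(7, -7))) = (2336 - 4257)*(-63*(1 - 63) + 41) = -1921*(-63*(-62) + 41) = -1921*(3906 + 41) = -1921*3947 = -7582187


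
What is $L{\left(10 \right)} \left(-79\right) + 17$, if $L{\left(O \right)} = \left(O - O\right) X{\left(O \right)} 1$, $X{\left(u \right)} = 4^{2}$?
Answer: $17$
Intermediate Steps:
$X{\left(u \right)} = 16$
$L{\left(O \right)} = 0$ ($L{\left(O \right)} = \left(O - O\right) 16 \cdot 1 = 0 \cdot 16 \cdot 1 = 0 \cdot 1 = 0$)
$L{\left(10 \right)} \left(-79\right) + 17 = 0 \left(-79\right) + 17 = 0 + 17 = 17$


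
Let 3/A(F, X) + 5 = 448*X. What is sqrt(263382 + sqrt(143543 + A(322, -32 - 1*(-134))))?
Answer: sqrt(549854036480742 + 182764*sqrt(18729378335141))/45691 ≈ 513.58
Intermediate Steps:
A(F, X) = 3/(-5 + 448*X)
sqrt(263382 + sqrt(143543 + A(322, -32 - 1*(-134)))) = sqrt(263382 + sqrt(143543 + 3/(-5 + 448*(-32 - 1*(-134))))) = sqrt(263382 + sqrt(143543 + 3/(-5 + 448*(-32 + 134)))) = sqrt(263382 + sqrt(143543 + 3/(-5 + 448*102))) = sqrt(263382 + sqrt(143543 + 3/(-5 + 45696))) = sqrt(263382 + sqrt(143543 + 3/45691)) = sqrt(263382 + sqrt(6558623216/45691)) = sqrt(263382 + 4*sqrt(18729378335141)/45691)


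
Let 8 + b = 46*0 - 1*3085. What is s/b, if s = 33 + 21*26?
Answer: -193/1031 ≈ -0.18720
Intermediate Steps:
b = -3093 (b = -8 + (46*0 - 1*3085) = -8 + (0 - 3085) = -8 - 3085 = -3093)
s = 579 (s = 33 + 546 = 579)
s/b = 579/(-3093) = 579*(-1/3093) = -193/1031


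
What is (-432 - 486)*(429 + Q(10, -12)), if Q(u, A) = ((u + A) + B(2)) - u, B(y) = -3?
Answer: -380052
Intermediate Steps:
Q(u, A) = -3 + A (Q(u, A) = ((u + A) - 3) - u = ((A + u) - 3) - u = (-3 + A + u) - u = -3 + A)
(-432 - 486)*(429 + Q(10, -12)) = (-432 - 486)*(429 + (-3 - 12)) = -918*(429 - 15) = -918*414 = -380052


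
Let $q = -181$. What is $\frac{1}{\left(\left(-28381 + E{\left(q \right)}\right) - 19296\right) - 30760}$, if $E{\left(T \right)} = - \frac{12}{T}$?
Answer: $- \frac{181}{14197085} \approx -1.2749 \cdot 10^{-5}$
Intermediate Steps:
$\frac{1}{\left(\left(-28381 + E{\left(q \right)}\right) - 19296\right) - 30760} = \frac{1}{\left(\left(-28381 - \frac{12}{-181}\right) - 19296\right) - 30760} = \frac{1}{\left(\left(-28381 - - \frac{12}{181}\right) - 19296\right) - 30760} = \frac{1}{\left(\left(-28381 + \frac{12}{181}\right) - 19296\right) - 30760} = \frac{1}{\left(- \frac{5136949}{181} - 19296\right) - 30760} = \frac{1}{- \frac{8629525}{181} - 30760} = \frac{1}{- \frac{14197085}{181}} = - \frac{181}{14197085}$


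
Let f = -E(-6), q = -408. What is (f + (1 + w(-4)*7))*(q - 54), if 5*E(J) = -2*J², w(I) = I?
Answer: 29106/5 ≈ 5821.2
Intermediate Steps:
E(J) = -2*J²/5 (E(J) = (-2*J²)/5 = -2*J²/5)
f = 72/5 (f = -(-2)*(-6)²/5 = -(-2)*36/5 = -1*(-72/5) = 72/5 ≈ 14.400)
(f + (1 + w(-4)*7))*(q - 54) = (72/5 + (1 - 4*7))*(-408 - 54) = (72/5 + (1 - 28))*(-462) = (72/5 - 27)*(-462) = -63/5*(-462) = 29106/5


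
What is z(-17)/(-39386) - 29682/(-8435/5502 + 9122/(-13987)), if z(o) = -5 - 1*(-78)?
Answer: 12852336832674493/946218204622 ≈ 13583.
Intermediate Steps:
z(o) = 73 (z(o) = -5 + 78 = 73)
z(-17)/(-39386) - 29682/(-8435/5502 + 9122/(-13987)) = 73/(-39386) - 29682/(-8435/5502 + 9122/(-13987)) = 73*(-1/39386) - 29682/(-8435*1/5502 + 9122*(-1/13987)) = -73/39386 - 29682/(-1205/786 - 9122/13987) = -73/39386 - 29682/(-24024227/10993782) = -73/39386 - 29682*(-10993782/24024227) = -73/39386 + 326317437324/24024227 = 12852336832674493/946218204622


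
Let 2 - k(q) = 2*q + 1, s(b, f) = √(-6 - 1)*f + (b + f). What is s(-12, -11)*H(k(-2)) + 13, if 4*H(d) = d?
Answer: -63/4 - 55*I*√7/4 ≈ -15.75 - 36.379*I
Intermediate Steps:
s(b, f) = b + f + I*f*√7 (s(b, f) = √(-7)*f + (b + f) = (I*√7)*f + (b + f) = I*f*√7 + (b + f) = b + f + I*f*√7)
k(q) = 1 - 2*q (k(q) = 2 - (2*q + 1) = 2 - (1 + 2*q) = 2 + (-1 - 2*q) = 1 - 2*q)
H(d) = d/4
s(-12, -11)*H(k(-2)) + 13 = (-12 - 11 + I*(-11)*√7)*((1 - 2*(-2))/4) + 13 = (-12 - 11 - 11*I*√7)*((1 + 4)/4) + 13 = (-23 - 11*I*√7)*((¼)*5) + 13 = (-23 - 11*I*√7)*(5/4) + 13 = (-115/4 - 55*I*√7/4) + 13 = -63/4 - 55*I*√7/4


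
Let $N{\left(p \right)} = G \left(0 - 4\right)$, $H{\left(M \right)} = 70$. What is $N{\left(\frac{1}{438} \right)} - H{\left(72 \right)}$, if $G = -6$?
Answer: $-46$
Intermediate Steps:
$N{\left(p \right)} = 24$ ($N{\left(p \right)} = - 6 \left(0 - 4\right) = \left(-6\right) \left(-4\right) = 24$)
$N{\left(\frac{1}{438} \right)} - H{\left(72 \right)} = 24 - 70 = -46$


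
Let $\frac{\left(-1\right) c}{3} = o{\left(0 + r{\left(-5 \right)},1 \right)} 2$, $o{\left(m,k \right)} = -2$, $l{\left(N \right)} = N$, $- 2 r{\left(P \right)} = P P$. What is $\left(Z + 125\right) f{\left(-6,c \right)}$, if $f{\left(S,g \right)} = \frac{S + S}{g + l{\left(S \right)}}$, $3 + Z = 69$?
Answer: $-382$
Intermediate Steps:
$Z = 66$ ($Z = -3 + 69 = 66$)
$r{\left(P \right)} = - \frac{P^{2}}{2}$ ($r{\left(P \right)} = - \frac{P P}{2} = - \frac{P^{2}}{2}$)
$c = 12$ ($c = - 3 \left(\left(-2\right) 2\right) = \left(-3\right) \left(-4\right) = 12$)
$f{\left(S,g \right)} = \frac{2 S}{S + g}$ ($f{\left(S,g \right)} = \frac{S + S}{g + S} = \frac{2 S}{S + g}$)
$\left(Z + 125\right) f{\left(-6,c \right)} = \left(66 + 125\right) 2 \left(-6\right) \frac{1}{-6 + 12} = 191 \cdot 2 \left(-6\right) \frac{1}{6} = 191 \left(-2\right) = -382$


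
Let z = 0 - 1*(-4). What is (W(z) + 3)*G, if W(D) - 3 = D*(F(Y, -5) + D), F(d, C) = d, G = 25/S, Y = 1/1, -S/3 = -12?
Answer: 325/18 ≈ 18.056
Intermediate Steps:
S = 36 (S = -3*(-12) = 36)
Y = 1
z = 4 (z = 0 + 4 = 4)
G = 25/36 ≈ 0.69444
W(D) = 3 + D*(1 + D)
(W(z) + 3)*G = ((3 + 4 + 4²) + 3)*(25/36) = ((3 + 4 + 16) + 3)*(25/36) = (23 + 3)*(25/36) = 26*(25/36) = 325/18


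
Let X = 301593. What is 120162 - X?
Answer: -181431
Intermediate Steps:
120162 - X = 120162 - 1*301593 = 120162 - 301593 = -181431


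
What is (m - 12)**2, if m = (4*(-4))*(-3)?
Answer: 1296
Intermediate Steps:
m = 48 (m = -16*(-3) = 48)
(m - 12)**2 = (48 - 12)**2 = 36**2 = 1296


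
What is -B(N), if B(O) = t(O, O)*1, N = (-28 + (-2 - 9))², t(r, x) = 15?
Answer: -15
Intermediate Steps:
N = 1521 (N = (-28 - 11)² = (-39)² = 1521)
B(O) = 15 (B(O) = 15*1 = 15)
-B(N) = -1*15 = -15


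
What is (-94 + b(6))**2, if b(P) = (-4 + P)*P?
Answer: 6724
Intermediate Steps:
b(P) = P*(-4 + P)
(-94 + b(6))**2 = (-94 + 6*(-4 + 6))**2 = (-94 + 6*2)**2 = (-94 + 12)**2 = (-82)**2 = 6724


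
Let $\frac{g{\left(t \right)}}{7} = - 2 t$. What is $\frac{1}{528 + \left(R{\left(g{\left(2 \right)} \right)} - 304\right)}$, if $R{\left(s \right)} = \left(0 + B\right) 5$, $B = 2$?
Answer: $\frac{1}{234} \approx 0.0042735$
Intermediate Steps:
$g{\left(t \right)} = - 14 t$ ($g{\left(t \right)} = 7 \left(- 2 t\right) = - 14 t$)
$R{\left(s \right)} = 10$ ($R{\left(s \right)} = \left(0 + 2\right) 5 = 2 \cdot 5 = 10$)
$\frac{1}{528 + \left(R{\left(g{\left(2 \right)} \right)} - 304\right)} = \frac{1}{528 + \left(10 - 304\right)} = \frac{1}{528 - 294} = \frac{1}{234}$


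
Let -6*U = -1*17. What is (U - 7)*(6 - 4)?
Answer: -25/3 ≈ -8.3333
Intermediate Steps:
U = 17/6 (U = -(-1)*17/6 = -⅙*(-17) = 17/6 ≈ 2.8333)
(U - 7)*(6 - 4) = (17/6 - 7)*(6 - 4) = -25/6*2 = -25/3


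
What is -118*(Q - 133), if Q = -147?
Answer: 33040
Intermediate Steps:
-118*(Q - 133) = -118*(-147 - 133) = -118*(-280) = 33040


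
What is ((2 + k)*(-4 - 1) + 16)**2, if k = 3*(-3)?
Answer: 2601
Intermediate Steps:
k = -9
((2 + k)*(-4 - 1) + 16)**2 = ((2 - 9)*(-4 - 1) + 16)**2 = (-7*(-5) + 16)**2 = (35 + 16)**2 = 51**2 = 2601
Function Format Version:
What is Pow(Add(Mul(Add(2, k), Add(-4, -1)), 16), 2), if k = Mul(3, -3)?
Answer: 2601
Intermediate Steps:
k = -9
Pow(Add(Mul(Add(2, k), Add(-4, -1)), 16), 2) = Pow(Add(Mul(Add(2, -9), Add(-4, -1)), 16), 2) = Pow(Add(Mul(-7, -5), 16), 2) = Pow(Add(35, 16), 2) = Pow(51, 2) = 2601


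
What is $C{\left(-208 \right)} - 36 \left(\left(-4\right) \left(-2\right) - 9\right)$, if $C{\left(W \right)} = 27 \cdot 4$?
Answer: $144$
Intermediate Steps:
$C{\left(W \right)} = 108$
$C{\left(-208 \right)} - 36 \left(\left(-4\right) \left(-2\right) - 9\right) = 108 - 36 \left(\left(-4\right) \left(-2\right) - 9\right) = 108 - 36 \left(8 - 9\right) = 108 - 36 \left(-1\right) = 108 - -36 = 108 + 36 = 144$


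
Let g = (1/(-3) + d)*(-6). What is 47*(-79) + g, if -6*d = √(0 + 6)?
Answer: -3711 + √6 ≈ -3708.6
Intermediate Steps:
d = -√6/6 (d = -√(0 + 6)/6 = -√6/6 ≈ -0.40825)
g = 2 + √6 (g = (1/(-3) - √6/6)*(-6) = (1*(-⅓) - √6/6)*(-6) = (-⅓ - √6/6)*(-6) = 2 + √6 ≈ 4.4495)
47*(-79) + g = 47*(-79) + (2 + √6) = -3713 + (2 + √6) = -3711 + √6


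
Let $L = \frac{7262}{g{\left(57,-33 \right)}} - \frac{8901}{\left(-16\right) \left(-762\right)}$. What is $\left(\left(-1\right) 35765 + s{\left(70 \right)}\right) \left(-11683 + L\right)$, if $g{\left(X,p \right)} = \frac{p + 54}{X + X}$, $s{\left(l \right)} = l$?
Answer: $- \frac{28167154054545}{28448} \approx -9.9013 \cdot 10^{8}$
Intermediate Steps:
$g{\left(X,p \right)} = \frac{54 + p}{2 X}$
$L = \frac{1121464415}{28448}$ ($L = \frac{7262}{\frac{1}{2} \cdot \frac{1}{57} \left(54 - 33\right)} - \frac{8901}{\left(-16\right) \left(-762\right)} = \frac{7262}{\frac{1}{2} \cdot \frac{1}{57} \cdot 21} - \frac{8901}{12192} = \frac{7262}{\frac{7}{38}} - \frac{2967}{4064} = 7262 \cdot \frac{38}{7} - \frac{2967}{4064} = \frac{275956}{7} - \frac{2967}{4064} = \frac{1121464415}{28448} \approx 39422.0$)
$\left(\left(-1\right) 35765 + s{\left(70 \right)}\right) \left(-11683 + L\right) = \left(\left(-1\right) 35765 + 70\right) \left(-11683 + \frac{1121464415}{28448}\right) = \left(-35765 + 70\right) \frac{789106431}{28448} = \left(-35695\right) \frac{789106431}{28448} = - \frac{28167154054545}{28448}$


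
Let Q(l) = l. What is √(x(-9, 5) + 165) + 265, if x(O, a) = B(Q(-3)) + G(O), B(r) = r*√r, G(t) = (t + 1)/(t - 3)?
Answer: 265 + √(1491 - 27*I*√3)/3 ≈ 277.87 - 0.20183*I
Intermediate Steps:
G(t) = (1 + t)/(-3 + t)
B(r) = r^(3/2)
x(O, a) = (1 + O)/(-3 + O) - 3*I*√3 (x(O, a) = (-3)^(3/2) + (1 + O)/(-3 + O) = -3*I*√3 + (1 + O)/(-3 + O) = (1 + O)/(-3 + O) - 3*I*√3)
√(x(-9, 5) + 165) + 265 = √((1 - 9 + 3*I*√3*(3 - 1*(-9)))/(-3 - 9) + 165) + 265 = √((1 - 9 + 3*I*√3*(3 + 9))/(-12) + 165) + 265 = √(-(1 - 9 + 3*I*√3*12)/12 + 165) + 265 = √(-(1 - 9 + 36*I*√3)/12 + 165) + 265 = √(-(-8 + 36*I*√3)/12 + 165) + 265 = √((⅔ - 3*I*√3) + 165) + 265 = √(497/3 - 3*I*√3) + 265 = 265 + √(497/3 - 3*I*√3)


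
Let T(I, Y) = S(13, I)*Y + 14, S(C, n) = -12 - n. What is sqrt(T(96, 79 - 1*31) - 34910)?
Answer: 4*I*sqrt(2505) ≈ 200.2*I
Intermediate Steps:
T(I, Y) = 14 + Y*(-12 - I) (T(I, Y) = (-12 - I)*Y + 14 = Y*(-12 - I) + 14 = 14 + Y*(-12 - I))
sqrt(T(96, 79 - 1*31) - 34910) = sqrt((14 - (79 - 1*31)*(12 + 96)) - 34910) = sqrt((14 - 1*(79 - 31)*108) - 34910) = sqrt((14 - 1*48*108) - 34910) = sqrt((14 - 5184) - 34910) = sqrt(-5170 - 34910) = sqrt(-40080) = 4*I*sqrt(2505)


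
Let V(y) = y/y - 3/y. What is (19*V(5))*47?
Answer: 1786/5 ≈ 357.20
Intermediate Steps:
V(y) = 1 - 3/y
(19*V(5))*47 = (19*((-3 + 5)/5))*47 = (19*((⅕)*2))*47 = (19*(⅖))*47 = (38/5)*47 = 1786/5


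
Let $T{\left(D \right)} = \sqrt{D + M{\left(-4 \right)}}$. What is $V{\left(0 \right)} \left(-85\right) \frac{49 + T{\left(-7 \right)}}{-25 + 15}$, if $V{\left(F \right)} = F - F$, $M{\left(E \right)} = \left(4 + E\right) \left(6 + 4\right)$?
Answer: $0$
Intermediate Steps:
$M{\left(E \right)} = 40 + 10 E$ ($M{\left(E \right)} = \left(4 + E\right) 10 = 40 + 10 E$)
$T{\left(D \right)} = \sqrt{D}$ ($T{\left(D \right)} = \sqrt{D + \left(40 + 10 \left(-4\right)\right)} = \sqrt{D + \left(40 - 40\right)} = \sqrt{D + 0} = \sqrt{D}$)
$V{\left(F \right)} = 0$
$V{\left(0 \right)} \left(-85\right) \frac{49 + T{\left(-7 \right)}}{-25 + 15} = 0 \left(-85\right) \frac{49 + \sqrt{-7}}{-25 + 15} = 0 \frac{49 + i \sqrt{7}}{-10} = 0 \left(49 + i \sqrt{7}\right) \left(- \frac{1}{10}\right) = 0 \left(- \frac{49}{10} - \frac{i \sqrt{7}}{10}\right) = 0$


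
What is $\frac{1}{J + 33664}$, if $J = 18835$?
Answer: $\frac{1}{52499} \approx 1.9048 \cdot 10^{-5}$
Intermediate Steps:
$\frac{1}{J + 33664} = \frac{1}{18835 + 33664} = \frac{1}{52499}$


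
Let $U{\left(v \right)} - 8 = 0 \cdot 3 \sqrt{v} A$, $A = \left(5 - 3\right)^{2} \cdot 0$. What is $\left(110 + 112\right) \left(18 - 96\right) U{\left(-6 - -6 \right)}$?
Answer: $-138528$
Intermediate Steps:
$A = 0$ ($A = 2^{2} \cdot 0 = 4 \cdot 0 = 0$)
$U{\left(v \right)} = 8$ ($U{\left(v \right)} = 8 + 0 \cdot 3 \sqrt{v} 0 = 8 + 0 \cdot 0 = 8 + 0 = 8$)
$\left(110 + 112\right) \left(18 - 96\right) U{\left(-6 - -6 \right)} = \left(110 + 112\right) \left(18 - 96\right) 8 = 222 \left(-78\right) 8 = \left(-17316\right) 8 = -138528$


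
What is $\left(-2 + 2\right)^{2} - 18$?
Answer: $-18$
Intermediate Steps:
$\left(-2 + 2\right)^{2} - 18 = 0^{2} - 18 = 0 - 18 = -18$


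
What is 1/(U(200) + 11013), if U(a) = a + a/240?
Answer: 6/67283 ≈ 8.9176e-5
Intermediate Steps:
U(a) = 241*a/240 (U(a) = a + a*(1/240) = a + a/240 = 241*a/240)
1/(U(200) + 11013) = 1/((241/240)*200 + 11013) = 1/(1205/6 + 11013) = 1/(67283/6) = 6/67283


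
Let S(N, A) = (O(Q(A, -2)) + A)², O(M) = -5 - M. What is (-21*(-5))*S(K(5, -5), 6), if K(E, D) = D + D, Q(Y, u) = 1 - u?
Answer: 420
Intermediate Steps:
K(E, D) = 2*D
S(N, A) = (-8 + A)² (S(N, A) = ((-5 - (1 - 1*(-2))) + A)² = ((-5 - (1 + 2)) + A)² = ((-5 - 1*3) + A)² = ((-5 - 3) + A)² = (-8 + A)²)
(-21*(-5))*S(K(5, -5), 6) = (-21*(-5))*(-8 + 6)² = 105*(-2)² = 105*4 = 420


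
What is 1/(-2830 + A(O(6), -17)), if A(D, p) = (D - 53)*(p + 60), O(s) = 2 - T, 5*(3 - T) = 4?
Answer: -5/25588 ≈ -0.00019540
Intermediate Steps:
T = 11/5 (T = 3 - 1/5*4 = 3 - 4/5 = 11/5 ≈ 2.2000)
O(s) = -1/5 (O(s) = 2 - 1*11/5 = 2 - 11/5 = -1/5)
A(D, p) = (-53 + D)*(60 + p)
1/(-2830 + A(O(6), -17)) = 1/(-2830 + (-3180 - 53*(-17) + 60*(-1/5) - 1/5*(-17))) = 1/(-2830 + (-3180 + 901 - 12 + 17/5)) = 1/(-2830 - 11438/5) = 1/(-25588/5) = -5/25588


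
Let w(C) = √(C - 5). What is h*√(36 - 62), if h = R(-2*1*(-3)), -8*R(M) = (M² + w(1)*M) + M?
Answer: √26*(6 - 21*I)/4 ≈ 7.6485 - 26.77*I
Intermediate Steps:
w(C) = √(-5 + C)
R(M) = -M/8 - M²/8 - I*M/4 (R(M) = -((M² + √(-5 + 1)*M) + M)/8 = -((M² + √(-4)*M) + M)/8 = -((M² + (2*I)*M) + M)/8 = -((M² + 2*I*M) + M)/8 = -(M + M² + 2*I*M)/8 = -M/8 - M²/8 - I*M/4)
h = -21/4 - 3*I/2 (h = --2*1*(-3)*(1 - 2*1*(-3) + 2*I)/8 = -(-2*(-3))*(1 - 2*(-3) + 2*I)/8 = -⅛*6*(1 + 6 + 2*I) = -⅛*6*(7 + 2*I) = -21/4 - 3*I/2 ≈ -5.25 - 1.5*I)
h*√(36 - 62) = (-21/4 - 3*I/2)*√(36 - 62) = (-21/4 - 3*I/2)*√(-26) = (-21/4 - 3*I/2)*(I*√26) = I*√26*(-21/4 - 3*I/2)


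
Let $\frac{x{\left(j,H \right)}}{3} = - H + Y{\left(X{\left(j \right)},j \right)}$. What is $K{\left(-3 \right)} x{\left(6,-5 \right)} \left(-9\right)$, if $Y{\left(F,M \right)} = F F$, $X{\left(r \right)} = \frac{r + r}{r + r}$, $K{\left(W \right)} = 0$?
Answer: $0$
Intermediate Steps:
$X{\left(r \right)} = 1$ ($X{\left(r \right)} = \frac{2 r}{2 r} = 2 r \frac{1}{2 r} = 1$)
$Y{\left(F,M \right)} = F^{2}$
$x{\left(j,H \right)} = 3 - 3 H$ ($x{\left(j,H \right)} = 3 \left(- H + 1^{2}\right) = 3 \left(- H + 1\right) = 3 \left(1 - H\right) = 3 - 3 H$)
$K{\left(-3 \right)} x{\left(6,-5 \right)} \left(-9\right) = 0 \left(3 - -15\right) \left(-9\right) = 0 \left(3 + 15\right) \left(-9\right) = 0 \cdot 18 \left(-9\right) = 0 \left(-9\right) = 0$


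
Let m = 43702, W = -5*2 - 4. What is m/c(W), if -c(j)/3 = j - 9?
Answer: 43702/69 ≈ 633.36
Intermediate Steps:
W = -14 (W = -10 - 4 = -14)
c(j) = 27 - 3*j (c(j) = -3*(j - 9) = -3*(-9 + j) = 27 - 3*j)
m/c(W) = 43702/(27 - 3*(-14)) = 43702/(27 + 42) = 43702/69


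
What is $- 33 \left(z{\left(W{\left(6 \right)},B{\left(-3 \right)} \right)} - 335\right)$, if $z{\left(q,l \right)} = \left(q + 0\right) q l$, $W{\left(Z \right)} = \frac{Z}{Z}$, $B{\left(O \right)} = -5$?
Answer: $11220$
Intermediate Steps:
$W{\left(Z \right)} = 1$
$z{\left(q,l \right)} = l q^{2}$ ($z{\left(q,l \right)} = q l q = l q^{2}$)
$- 33 \left(z{\left(W{\left(6 \right)},B{\left(-3 \right)} \right)} - 335\right) = - 33 \left(- 5 \cdot 1^{2} - 335\right) = - 33 \left(\left(-5\right) 1 - 335\right) = - 33 \left(-5 - 335\right) = \left(-33\right) \left(-340\right) = 11220$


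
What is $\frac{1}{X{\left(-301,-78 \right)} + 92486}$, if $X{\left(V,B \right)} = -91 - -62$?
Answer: $\frac{1}{92457} \approx 1.0816 \cdot 10^{-5}$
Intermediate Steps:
$X{\left(V,B \right)} = -29$ ($X{\left(V,B \right)} = -91 + 62 = -29$)
$\frac{1}{X{\left(-301,-78 \right)} + 92486} = \frac{1}{-29 + 92486} = \frac{1}{92457}$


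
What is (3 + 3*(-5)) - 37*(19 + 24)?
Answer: -1603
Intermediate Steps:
(3 + 3*(-5)) - 37*(19 + 24) = (3 - 15) - 37*43 = -12 - 1591 = -1603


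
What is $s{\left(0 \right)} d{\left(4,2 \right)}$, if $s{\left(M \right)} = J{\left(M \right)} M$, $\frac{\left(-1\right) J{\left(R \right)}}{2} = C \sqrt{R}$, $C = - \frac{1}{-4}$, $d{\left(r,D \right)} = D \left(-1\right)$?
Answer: $0$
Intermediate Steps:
$d{\left(r,D \right)} = - D$
$C = \frac{1}{4}$ ($C = \left(-1\right) \left(- \frac{1}{4}\right) = \frac{1}{4} \approx 0.25$)
$J{\left(R \right)} = - \frac{\sqrt{R}}{2}$ ($J{\left(R \right)} = - 2 \frac{\sqrt{R}}{4} = - \frac{\sqrt{R}}{2}$)
$s{\left(M \right)} = - \frac{M^{\frac{3}{2}}}{2}$ ($s{\left(M \right)} = - \frac{\sqrt{M}}{2} M = - \frac{M^{\frac{3}{2}}}{2}$)
$s{\left(0 \right)} d{\left(4,2 \right)} = - \frac{0^{\frac{3}{2}}}{2} \left(\left(-1\right) 2\right) = \left(- \frac{1}{2}\right) 0 \left(-2\right) = 0 \left(-2\right) = 0$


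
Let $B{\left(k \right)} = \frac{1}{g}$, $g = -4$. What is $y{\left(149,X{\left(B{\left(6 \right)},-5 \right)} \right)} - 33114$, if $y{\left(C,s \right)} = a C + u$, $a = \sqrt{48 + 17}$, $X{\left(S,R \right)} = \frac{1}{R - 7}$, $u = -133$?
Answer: $-33247 + 149 \sqrt{65} \approx -32046.0$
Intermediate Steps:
$B{\left(k \right)} = - \frac{1}{4}$ ($B{\left(k \right)} = \frac{1}{-4} = - \frac{1}{4}$)
$X{\left(S,R \right)} = \frac{1}{-7 + R}$
$a = \sqrt{65} \approx 8.0623$
$y{\left(C,s \right)} = -133 + C \sqrt{65}$ ($y{\left(C,s \right)} = \sqrt{65} C - 133 = C \sqrt{65} - 133 = -133 + C \sqrt{65}$)
$y{\left(149,X{\left(B{\left(6 \right)},-5 \right)} \right)} - 33114 = \left(-133 + 149 \sqrt{65}\right) - 33114 = -33247 + 149 \sqrt{65}$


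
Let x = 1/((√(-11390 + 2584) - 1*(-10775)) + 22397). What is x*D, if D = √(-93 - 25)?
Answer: √259777/550195195 + 16586*I*√118/550195195 ≈ 9.2637e-7 + 0.00032747*I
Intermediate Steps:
D = I*√118 (D = √(-118) = I*√118 ≈ 10.863*I)
x = 1/(33172 + I*√8806) (x = 1/((√(-8806) + 10775) + 22397) = 1/((I*√8806 + 10775) + 22397) = 1/((10775 + I*√8806) + 22397) = 1/(33172 + I*√8806) ≈ 3.0146e-5 - 8.528e-8*I)
x*D = (16586/550195195 - I*√8806/1100390390)*(I*√118) = I*√118*(16586/550195195 - I*√8806/1100390390)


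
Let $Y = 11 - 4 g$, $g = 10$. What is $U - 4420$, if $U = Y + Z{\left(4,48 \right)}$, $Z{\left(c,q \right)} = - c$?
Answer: $-4453$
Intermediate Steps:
$Y = -29$ ($Y = 11 - 40 = -29$)
$U = -33$ ($U = -29 - 4 = -33$)
$U - 4420 = -33 - 4420 = -4453$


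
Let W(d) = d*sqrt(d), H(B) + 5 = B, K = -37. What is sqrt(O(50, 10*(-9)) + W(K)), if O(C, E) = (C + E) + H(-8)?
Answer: sqrt(-53 - 37*I*sqrt(37)) ≈ 9.4398 - 11.921*I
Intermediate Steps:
H(B) = -5 + B
W(d) = d**(3/2)
O(C, E) = -13 + C + E (O(C, E) = (C + E) + (-5 - 8) = (C + E) - 13 = -13 + C + E)
sqrt(O(50, 10*(-9)) + W(K)) = sqrt((-13 + 50 + 10*(-9)) + (-37)**(3/2)) = sqrt((-13 + 50 - 90) - 37*I*sqrt(37)) = sqrt(-53 - 37*I*sqrt(37))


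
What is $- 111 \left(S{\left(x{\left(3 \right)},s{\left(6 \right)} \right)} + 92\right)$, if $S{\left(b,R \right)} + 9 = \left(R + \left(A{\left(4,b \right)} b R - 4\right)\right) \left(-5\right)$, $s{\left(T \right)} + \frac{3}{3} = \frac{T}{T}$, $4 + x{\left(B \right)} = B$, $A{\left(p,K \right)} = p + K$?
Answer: $-11433$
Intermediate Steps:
$A{\left(p,K \right)} = K + p$
$x{\left(B \right)} = -4 + B$
$s{\left(T \right)} = 0$ ($s{\left(T \right)} = -1 + \frac{T}{T} = -1 + 1 = 0$)
$S{\left(b,R \right)} = 11 - 5 R - 5 R b \left(4 + b\right)$ ($S{\left(b,R \right)} = -9 + \left(R + \left(\left(b + 4\right) b R - 4\right)\right) \left(-5\right) = -9 + \left(R + \left(\left(4 + b\right) b R - 4\right)\right) \left(-5\right) = -9 + \left(R + \left(b \left(4 + b\right) R - 4\right)\right) \left(-5\right) = -9 + \left(R + \left(R b \left(4 + b\right) - 4\right)\right) \left(-5\right) = -9 + \left(R + \left(-4 + R b \left(4 + b\right)\right)\right) \left(-5\right) = -9 + \left(-4 + R + R b \left(4 + b\right)\right) \left(-5\right) = -9 - \left(-20 + 5 R + 5 R b \left(4 + b\right)\right) = 11 - 5 R - 5 R b \left(4 + b\right)$)
$- 111 \left(S{\left(x{\left(3 \right)},s{\left(6 \right)} \right)} + 92\right) = - 111 \left(\left(11 - 0 - 0 \left(-4 + 3\right) \left(4 + \left(-4 + 3\right)\right)\right) + 92\right) = - 111 \left(\left(11 + 0 - 0 \left(-1\right) \left(4 - 1\right)\right) + 92\right) = - 111 \left(\left(11 + 0 - 0 \left(-1\right) 3\right) + 92\right) = - 111 \left(\left(11 + 0 + 0\right) + 92\right) = - 111 \left(11 + 92\right) = \left(-111\right) 103 = -11433$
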